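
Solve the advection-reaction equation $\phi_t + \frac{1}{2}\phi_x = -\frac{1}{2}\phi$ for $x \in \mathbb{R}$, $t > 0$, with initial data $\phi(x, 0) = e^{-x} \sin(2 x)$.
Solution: Substitute $\phi = e^{-x}u$, i.e. $u = e^{x}\phi$.
By the product rule, $\phi_x = e^{-x}(u_x - u)$, $\phi_t = e^{-x}u_t$.
Substituting into the PDE and dividing by $e^{-x}$: $u_t + \frac{1}{2}(u_x - u) = -\frac{1}{2}u$.
The lower-order terms cancel, leaving the standard advection equation $u_t + \frac{1}{2}u_x = 0$.
Initial data for $u$: $u(x,0) = e^{x}\phi(x,0) = \sin(2 x)$.
Solve for $u$:
  By method of characteristics (waves move right with speed 1/2):
  Along characteristics $x - \frac{1}{2}t =$ const, $u$ is constant, so $u(x,t) = f(x - \frac{1}{2}t)$ with $f = u( \cdot , 0)$.
Hence $u(x,t) = - \sin(t - 2 x)$.
Transform back: $\phi(x,t) = e^{-x}u(x,t)$.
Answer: $\phi(x, t) = - e^{-x} \sin(t - 2 x)$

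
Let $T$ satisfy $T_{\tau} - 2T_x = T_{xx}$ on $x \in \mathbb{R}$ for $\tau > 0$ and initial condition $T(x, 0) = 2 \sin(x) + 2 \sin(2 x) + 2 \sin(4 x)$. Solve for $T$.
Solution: Change to a moving frame: let $\eta = x + 2\tau$, $\sigma = \tau$ and write $T(x,\tau) = u(\eta,\sigma)$.
By the chain rule $T_{\tau} = u_{\sigma} + 2u_{\eta}$, $T_x = u_{\eta}$, $T_{xx} = u_{\eta\eta}$.
Then $T_{\tau} - 2T_x = u_{\sigma}$: the advection term cancels and the PDE becomes the heat equation $u_{\sigma} = u_{\eta\eta}$ on $\eta \in \mathbb{R}$.
Initial data: $u(\eta,0) = T(\eta,0) = 2 \sin(\eta) + 2 \sin(2 \eta) + 2 \sin(4 \eta)$.
On $\eta \in \mathbb{R}$ each mode satisfies $(\sin(n\eta))'' = -n^2 \sin(n\eta)$, so $e^{-n^2\sigma} \sin(n\eta)$ solves the heat equation; by superposition $u(\eta,\sigma) = \sum c_n e^{-n^2\sigma} \sin(n\eta)$.
Reading off the coefficients: $c_1=2, c_2=2, c_4=2$, so $u(\eta,\sigma) = 2 e^{-\sigma} \sin(\eta) + 2 e^{-4 \sigma} \sin(2 \eta) + 2 e^{-16 \sigma} \sin(4 \eta)$.
Substituting back $\eta = x + 2\tau$, $\sigma = \tau$: $T(x,\tau) = u(x + 2\tau, \tau)$.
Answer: $T(x, \tau) = 2 e^{-\tau} \sin(2 \tau + x) + 2 e^{-4 \tau} \sin(4 \tau + 2 x) + 2 e^{-16 \tau} \sin(8 \tau + 4 x)$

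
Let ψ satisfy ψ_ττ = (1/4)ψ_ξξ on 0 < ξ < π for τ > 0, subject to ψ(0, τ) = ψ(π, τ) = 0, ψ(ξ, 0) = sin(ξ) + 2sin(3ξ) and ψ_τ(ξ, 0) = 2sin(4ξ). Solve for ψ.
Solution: Using separation of variables ψ = X(ξ)T(τ):
Eigenfunctions: sin(nξ), n = 1, 2, 3, ...
General solution: ψ(ξ, τ) = Σ [A_n cos(n τ/2) + B_n sin(n τ/2)] sin(nξ)
From ψ(ξ,0) = sin(ξ) + 2sin(3ξ): A_1=1, A_3=2. From ψ_τ(ξ,0) = 2sin(4ξ), using ψ_τ(ξ,0) = Σ ω_n B_n sin(nξ) with ω_n = n/2: B_4 = 2/2 = 1.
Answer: ψ(ξ, τ) = sin(ξ)cos(τ/2) + 2sin(3ξ)cos(3τ/2) + sin(4ξ)sin(2τ)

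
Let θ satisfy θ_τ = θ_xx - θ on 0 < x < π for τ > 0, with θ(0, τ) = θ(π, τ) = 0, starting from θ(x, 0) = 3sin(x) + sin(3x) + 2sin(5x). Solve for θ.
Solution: Substitute θ = exp(-τ)u, i.e. u = exp(τ)θ.
By the product rule, θ_τ = exp(-τ)(u_τ - u), θ_xx = exp(-τ)u_xx.
Substituting into the PDE and dividing by exp(-τ): u_τ - u = u_xx - u.
The lower-order terms cancel, leaving the standard heat equation u_τ = u_xx.
Initial data for u: u(x,0) = θ(x,0) = 3sin(x) + sin(3x) + 2sin(5x). The boundary conditions carry over: u(0,τ) = u(π,τ) = 0.
Solve for u:
  Using separation of variables u = X(x)G(τ):
  Eigenfunctions: sin(nx), n = 1, 2, 3, ...
  General solution: u(x, τ) = Σ c_n sin(nx) exp(-n² τ)
  Matching u(x,0) = 3sin(x) + sin(3x) + 2sin(5x) term by term: c_1=3, c_3=1, c_5=2.
Hence u(x,τ) = 3exp(-τ)sin(x) + exp(-9τ)sin(3x) + 2exp(-25τ)sin(5x).
Transform back: θ(x,τ) = exp(-τ)u(x,τ).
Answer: θ(x, τ) = 3exp(-2τ)sin(x) + exp(-10τ)sin(3x) + 2exp(-26τ)sin(5x)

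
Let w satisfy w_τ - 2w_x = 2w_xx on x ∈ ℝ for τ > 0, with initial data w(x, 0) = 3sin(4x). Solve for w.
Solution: Change to a moving frame: let η = x + 2τ, σ = τ and write w(x,τ) = u(η,σ).
By the chain rule w_τ = u_σ + 2u_η, w_x = u_η, w_xx = u_ηη.
Then w_τ - 2w_x = u_σ: the advection term cancels and the PDE becomes the heat equation u_σ = 2u_ηη on η ∈ ℝ.
Initial data: u(η,0) = w(η,0) = 3sin(4η).
On η ∈ ℝ each mode satisfies (sin(nη))″ = -n² sin(nη), so exp(-2n²σ) sin(nη) solves the heat equation; by superposition u(η,σ) = Σ c_n exp(-2n²σ) sin(nη).
Reading off the coefficients: c_4=3, so u(η,σ) = 3exp(-32σ)sin(4η).
Substituting back η = x + 2τ, σ = τ: w(x,τ) = u(x + 2τ, τ).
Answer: w(x, τ) = 3exp(-32τ)sin(4x + 8τ)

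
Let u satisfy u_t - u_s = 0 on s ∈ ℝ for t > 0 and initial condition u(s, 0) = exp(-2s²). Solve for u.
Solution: By method of characteristics (waves move left with speed 1):
Along characteristics s + t = const, u is constant, so u(s,t) = f(s + t) with f = u(·, 0).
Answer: u(s, t) = exp(-2(s + t)²)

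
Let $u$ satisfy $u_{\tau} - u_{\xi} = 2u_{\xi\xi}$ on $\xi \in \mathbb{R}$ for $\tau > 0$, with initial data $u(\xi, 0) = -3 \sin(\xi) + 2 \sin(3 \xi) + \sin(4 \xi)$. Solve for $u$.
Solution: Moving frame: $\eta = \xi + \tau$, $\sigma = \tau$, $u = w(\eta,\sigma)$, so $u_{\tau} = w_{\sigma} + w_{\eta}$ and $u_{\xi\xi} = w_{\eta\eta}$.
Hence $u_{\tau} - u_{\xi} = w_{\sigma}$ and the PDE becomes the heat equation $w_{\sigma} = 2w_{\eta\eta}$ on $\eta \in \mathbb{R}$.
Initial data: $w(\eta,0) = u(\eta,0) = -3 \sin(\eta) + 2 \sin(3 \eta) + \sin(4 \eta)$. Each mode $\sin(n\eta)$ decays as $e^{-2n^2\sigma}$ on $\mathbb{R}$, so $w(\eta,\sigma) = \sum c_n e^{-2n^2\sigma} \sin(n\eta)$ with $c_1=-3, c_3=2, c_4=1$: $w(\eta,\sigma) = -3 e^{-2 \sigma} \sin(\eta) + 2 e^{-18 \sigma} \sin(3 \eta) + e^{-32 \sigma} \sin(4 \eta)$.
Substituting back: $u(\xi,\tau) = w(\xi + \tau, \tau)$.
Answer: $u(\xi, \tau) = -3 e^{-2 \tau} \sin(\tau + \xi) + 2 e^{-18 \tau} \sin(3 \tau + 3 \xi) + e^{-32 \tau} \sin(4 \tau + 4 \xi)$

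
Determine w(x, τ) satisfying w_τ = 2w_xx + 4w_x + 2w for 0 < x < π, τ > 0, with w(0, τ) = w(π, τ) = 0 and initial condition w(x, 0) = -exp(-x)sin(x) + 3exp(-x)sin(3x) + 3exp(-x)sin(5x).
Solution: Substitute w = exp(-x)u, i.e. u = exp(x)w.
By the product rule, w_x = exp(-x)(u_x - u), w_xx = exp(-x)(u_xx - 2u_x + u), w_τ = exp(-x)u_τ.
Substituting into the PDE and dividing by exp(-x): u_τ = 2(u_xx - 2u_x + u) + 4(u_x - u) + 2u.
The lower-order terms cancel, leaving the standard heat equation u_τ = 2u_xx.
Initial data for u: u(x,0) = exp(x)w(x,0) = -sin(x) + 3sin(3x) + 3sin(5x). The boundary conditions carry over: u(0,τ) = u(π,τ) = 0.
Solve for u:
  Using separation of variables u = X(x)T(τ):
  Eigenfunctions: sin(nx), n = 1, 2, 3, ...
  General solution: u(x, τ) = Σ c_n sin(nx) exp(-2n² τ)
  Matching u(x,0) = -sin(x) + 3sin(3x) + 3sin(5x) term by term: c_1=-1, c_3=3, c_5=3.
Hence u(x,τ) = -exp(-2τ)sin(x) + 3exp(-18τ)sin(3x) + 3exp(-50τ)sin(5x).
Transform back: w(x,τ) = exp(-x)u(x,τ).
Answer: w(x, τ) = -exp(-x)exp(-2τ)sin(x) + 3exp(-x)exp(-18τ)sin(3x) + 3exp(-x)exp(-50τ)sin(5x)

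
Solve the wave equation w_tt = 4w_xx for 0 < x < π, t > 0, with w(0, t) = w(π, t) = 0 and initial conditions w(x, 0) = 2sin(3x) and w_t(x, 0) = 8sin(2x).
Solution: Separating variables: w = Σ [A_n cos(ω_n t) + B_n sin(ω_n t)] sin(nx), ω_n = 2n. From ICs (B_n = velocity coefficient / ω_n): A_3=2, B_2=2.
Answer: w(x, t) = 2sin(4t)sin(2x) + 2sin(3x)cos(6t)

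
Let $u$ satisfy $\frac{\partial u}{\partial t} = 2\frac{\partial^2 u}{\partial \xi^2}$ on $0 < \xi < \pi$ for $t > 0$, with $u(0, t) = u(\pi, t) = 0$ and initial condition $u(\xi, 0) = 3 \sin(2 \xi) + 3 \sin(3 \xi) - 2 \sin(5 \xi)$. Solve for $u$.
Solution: Using separation of variables $u = X(\xi)T(t)$:
Eigenfunctions: $\sin(n\xi)$, $n = 1, 2, 3, \ldots$
General solution: $u(\xi, t) = \sum c_n \sin(n\xi) e^{-2n^2 t}$
Matching $u(\xi,0) = 3 \sin(2 \xi) + 3 \sin(3 \xi) - 2 \sin(5 \xi)$ term by term: $c_2=3, c_3=3, c_5=-2$.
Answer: $u(\xi, t) = 3 e^{-8 t} \sin(2 \xi) + 3 e^{-18 t} \sin(3 \xi) - 2 e^{-50 t} \sin(5 \xi)$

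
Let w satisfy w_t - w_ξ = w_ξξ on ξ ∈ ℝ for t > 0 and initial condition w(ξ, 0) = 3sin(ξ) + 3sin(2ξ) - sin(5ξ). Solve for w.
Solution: Moving frame: η = ξ + t, σ = t, w = u(η,σ), so w_t = u_σ + u_η and w_ξξ = u_ηη.
Hence w_t - w_ξ = u_σ and the PDE becomes the heat equation u_σ = u_ηη on η ∈ ℝ.
Initial data: u(η,0) = w(η,0) = 3sin(η) + 3sin(2η) - sin(5η). Each mode sin(nη) decays as exp(-n²σ) on ℝ, so u(η,σ) = Σ c_n exp(-n²σ) sin(nη) with c_1=3, c_2=3, c_5=-1: u(η,σ) = 3exp(-σ)sin(η) + 3exp(-4σ)sin(2η) - exp(-25σ)sin(5η).
Substituting back: w(ξ,t) = u(ξ + t, t).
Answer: w(ξ, t) = 3exp(-t)sin(t + ξ) + 3exp(-4t)sin(2t + 2ξ) - exp(-25t)sin(5t + 5ξ)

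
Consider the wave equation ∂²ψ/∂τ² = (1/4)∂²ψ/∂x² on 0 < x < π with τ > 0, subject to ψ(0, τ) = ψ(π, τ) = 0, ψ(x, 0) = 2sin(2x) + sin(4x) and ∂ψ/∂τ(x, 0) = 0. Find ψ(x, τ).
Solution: Using separation of variables ψ = X(x)T(τ):
Eigenfunctions: sin(nx), n = 1, 2, 3, ...
General solution: ψ(x, τ) = Σ [A_n cos(n τ/2) + B_n sin(n τ/2)] sin(nx)
From ψ(x,0) = 2sin(2x) + sin(4x): A_2=2, A_4=1. From ψ_τ(x,0) = 0: all B_n = 0.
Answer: ψ(x, τ) = 2sin(2x)cos(τ) + sin(4x)cos(2τ)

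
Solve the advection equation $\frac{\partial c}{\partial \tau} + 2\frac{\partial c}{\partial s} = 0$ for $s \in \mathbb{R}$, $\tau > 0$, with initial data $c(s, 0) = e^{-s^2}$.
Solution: By method of characteristics (waves move right with speed 2):
Along characteristics $s - 2\tau =$ const, $c$ is constant, so $c(s,\tau) = f(s - 2\tau)$ with $f = c( \cdot , 0)$.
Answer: $c(s, \tau) = e^{-(-2 \tau + s)^2}$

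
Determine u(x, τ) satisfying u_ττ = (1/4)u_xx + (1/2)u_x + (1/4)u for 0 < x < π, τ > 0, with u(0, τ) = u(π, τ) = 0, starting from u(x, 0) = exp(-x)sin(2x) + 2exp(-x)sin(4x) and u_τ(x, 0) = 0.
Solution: Substitute u = exp(-x)w, i.e. w = exp(x)u.
By the product rule, u_x = exp(-x)(w_x - w), u_xx = exp(-x)(w_xx - 2w_x + w), u_ττ = exp(-x)w_ττ.
Substituting into the PDE and dividing by exp(-x): w_ττ = (1/4)(w_xx - 2w_x + w) + (1/2)(w_x - w) + (1/4)w.
The lower-order terms cancel, leaving the standard wave equation w_ττ = (1/4)w_xx.
Initial data for w: w(x,0) = exp(x)u(x,0) = sin(2x) + 2sin(4x); w_τ(x,0) = exp(x)u_τ(x,0) = 0. The boundary conditions carry over: w(0,τ) = w(π,τ) = 0.
Solve for w:
  Using separation of variables w = X(x)T(τ):
  Eigenfunctions: sin(nx), n = 1, 2, 3, ...
  General solution: w(x, τ) = Σ [A_n cos(n τ/2) + B_n sin(n τ/2)] sin(nx)
  From w(x,0) = sin(2x) + 2sin(4x): A_2=1, A_4=2. From w_τ(x,0) = 0: all B_n = 0.
Hence w(x,τ) = sin(2x)cos(τ) + 2sin(4x)cos(2τ).
Transform back: u(x,τ) = exp(-x)w(x,τ).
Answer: u(x, τ) = exp(-x)sin(2x)cos(τ) + 2exp(-x)sin(4x)cos(2τ)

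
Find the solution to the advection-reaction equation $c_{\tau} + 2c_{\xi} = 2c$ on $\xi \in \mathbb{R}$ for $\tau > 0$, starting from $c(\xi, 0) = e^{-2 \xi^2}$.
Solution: Substitute $c = e^{2\tau}u$.
Then $c_{\tau} = e^{2\tau}(u_{\tau} + 2u)$, $c_{\xi} = e^{2\tau}u_{\xi}$; substituting and dividing by $e^{2\tau}$, the lower-order terms cancel: $u_{\tau} + 2u_{\xi} = 0$ (standard advection equation).
Data for $u$: $u(\xi,0) = c(\xi,0) = e^{-2 \xi^2}$.
By characteristics ($d\xi/d\tau = 2$), $u(\xi,\tau) = f(\xi - 2\tau)$ with $f = u( \cdot , 0)$.
So $u(\xi,\tau) = e^{-2 (\xi - 2 \tau)^2}$, and $c(\xi,\tau) = e^{2\tau}u(\xi,\tau)$.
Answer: $c(\xi, \tau) = e^{2 \tau} e^{-2 (-2 \tau + \xi)^2}$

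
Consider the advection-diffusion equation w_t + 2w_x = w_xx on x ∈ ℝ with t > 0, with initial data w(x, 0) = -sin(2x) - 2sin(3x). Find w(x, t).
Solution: Moving frame: η = x - 2t, σ = t, w = u(η,σ), so w_t = u_σ - 2u_η and w_xx = u_ηη.
Hence w_t + 2w_x = u_σ and the PDE becomes the heat equation u_σ = u_ηη on η ∈ ℝ.
Initial data: u(η,0) = w(η,0) = -sin(2η) - 2sin(3η). Each mode sin(nη) decays as exp(-n²σ) on ℝ, so u(η,σ) = Σ c_n exp(-n²σ) sin(nη) with c_2=-1, c_3=-2: u(η,σ) = -exp(-4σ)sin(2η) - 2exp(-9σ)sin(3η).
Substituting back: w(x,t) = u(x - 2t, t).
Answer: w(x, t) = exp(-4t)sin(4t - 2x) + 2exp(-9t)sin(6t - 3x)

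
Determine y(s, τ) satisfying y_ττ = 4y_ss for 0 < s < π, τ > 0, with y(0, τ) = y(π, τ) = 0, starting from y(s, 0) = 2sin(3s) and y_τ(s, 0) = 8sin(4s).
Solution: Using separation of variables y = X(s)T(τ):
Eigenfunctions: sin(ns), n = 1, 2, 3, ...
General solution: y(s, τ) = Σ [A_n cos(2n τ) + B_n sin(2n τ)] sin(ns)
From y(s,0) = 2sin(3s): A_3=2. From y_τ(s,0) = 8sin(4s), using y_τ(s,0) = Σ ω_n B_n sin(ns) with ω_n = 2n: B_4 = 8/8 = 1.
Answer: y(s, τ) = 2sin(3s)cos(6τ) + sin(4s)sin(8τ)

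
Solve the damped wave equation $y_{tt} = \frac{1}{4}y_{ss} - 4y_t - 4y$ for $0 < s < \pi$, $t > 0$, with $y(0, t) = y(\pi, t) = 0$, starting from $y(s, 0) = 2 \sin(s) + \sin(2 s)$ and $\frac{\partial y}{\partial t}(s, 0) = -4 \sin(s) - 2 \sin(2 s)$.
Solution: Substitute $y = e^{-2t}u$, i.e. $u = e^{2t}y$.
By the product rule, $y_t = e^{-2t}(u_t - 2u)$, $y_{tt} = e^{-2t}(u_{tt} - 4u_t + 4u)$, $y_{ss} = e^{-2t}u_{ss}$.
Substituting into the PDE and dividing by $e^{-2t}$: $u_{tt} - 4u_t + 4u = \frac{1}{4}u_{ss} - 4(u_t - 2u) - 4u$.
The lower-order terms cancel, leaving the standard wave equation $u_{tt} = \frac{1}{4}u_{ss}$.
Initial data for $u$: $u(s,0) = y(s,0) = 2 \sin(s) + \sin(2 s)$; $u_t(s,0) = y_t(s,0) + 2y(s,0) = 0$. The boundary conditions carry over: $u(0,t) = u(\pi,t) = 0$.
Solve for $u$:
  Using separation of variables $u = X(s)T(t)$:
  Eigenfunctions: $\sin(ns)$, $n = 1, 2, 3, \ldots$
  General solution: $u(s, t) = \sum [A_n \cos(n t/2) + B_n \sin(n t/2)] \sin(ns)$
  From $u(s,0) = 2 \sin(s) + \sin(2 s)$: $A_1=2, A_2=1$. From $u_t(s,0) = 0$: all $B_n = 0$.
Hence $u(s,t) = 2 \sin(s) \cos(t/2) + \sin(2 s) \cos(t)$.
Transform back: $y(s,t) = e^{-2t}u(s,t)$.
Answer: $y(s, t) = 2 e^{-2 t} \sin(s) \cos(t/2) + e^{-2 t} \sin(2 s) \cos(t)$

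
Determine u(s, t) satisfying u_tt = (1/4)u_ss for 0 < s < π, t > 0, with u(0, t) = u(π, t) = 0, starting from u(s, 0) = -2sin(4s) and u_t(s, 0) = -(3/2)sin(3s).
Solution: Separating variables: u = Σ [A_n cos(ω_n t) + B_n sin(ω_n t)] sin(ns), ω_n = n/2. From ICs (B_n = velocity coefficient / ω_n): A_4=-2, B_3=-1.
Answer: u(s, t) = -sin(3s)sin(3t/2) - 2sin(4s)cos(2t)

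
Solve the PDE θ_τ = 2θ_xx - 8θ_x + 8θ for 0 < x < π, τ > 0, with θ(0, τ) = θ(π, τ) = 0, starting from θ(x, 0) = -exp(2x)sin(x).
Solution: Substitute θ = exp(2x)u.
Then θ_x = exp(2x)(u_x + 2u), θ_xx = exp(2x)(u_xx + 4u_x + 4u), θ_τ = exp(2x)u_τ; substituting and dividing by exp(2x), the lower-order terms cancel: u_τ = 2u_xx (standard heat equation).
Data for u: u(x,0) = exp(-2x)θ(x,0) = -sin(x). The boundary conditions carry over: u(0,τ) = u(π,τ) = 0.
Separating variables: u = Σ c_n exp(-2n²τ) sin(nx). From u(x,0) = -sin(x): c_1=-1.
So u(x,τ) = -exp(-2τ)sin(x), and θ(x,τ) = exp(2x)u(x,τ).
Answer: θ(x, τ) = -exp(2x)exp(-2τ)sin(x)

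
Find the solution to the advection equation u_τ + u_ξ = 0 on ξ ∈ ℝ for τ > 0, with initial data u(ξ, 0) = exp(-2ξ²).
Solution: By characteristics (dξ/dτ = 1), u(ξ,τ) = f(ξ - τ) with f = u(·, 0).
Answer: u(ξ, τ) = exp(-2(ξ - τ)²)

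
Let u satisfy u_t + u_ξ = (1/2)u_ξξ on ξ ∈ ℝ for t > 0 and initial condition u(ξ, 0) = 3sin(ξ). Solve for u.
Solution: Change to a moving frame: let η = ξ - t, σ = t and write u(ξ,t) = w(η,σ).
By the chain rule u_t = w_σ - w_η, u_ξ = w_η, u_ξξ = w_ηη.
Then u_t + u_ξ = w_σ: the advection term cancels and the PDE becomes the heat equation w_σ = (1/2)w_ηη on η ∈ ℝ.
Initial data: w(η,0) = u(η,0) = 3sin(η).
On η ∈ ℝ each mode satisfies (sin(nη))″ = -n² sin(nη), so exp(-n²σ/2) sin(nη) solves the heat equation; by superposition w(η,σ) = Σ c_n exp(-n²σ/2) sin(nη).
Reading off the coefficients: c_1=3, so w(η,σ) = 3exp(-σ/2)sin(η).
Substituting back η = ξ - t, σ = t: u(ξ,t) = w(ξ - t, t).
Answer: u(ξ, t) = -3exp(-t/2)sin(t - ξ)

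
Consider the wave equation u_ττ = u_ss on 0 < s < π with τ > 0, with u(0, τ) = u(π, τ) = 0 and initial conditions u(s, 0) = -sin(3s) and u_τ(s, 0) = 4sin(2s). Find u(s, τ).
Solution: Separating variables: u = Σ [A_n cos(ω_n τ) + B_n sin(ω_n τ)] sin(ns), ω_n = n. From ICs (B_n = velocity coefficient / ω_n): A_3=-1, B_2=2.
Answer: u(s, τ) = 2sin(2s)sin(2τ) - sin(3s)cos(3τ)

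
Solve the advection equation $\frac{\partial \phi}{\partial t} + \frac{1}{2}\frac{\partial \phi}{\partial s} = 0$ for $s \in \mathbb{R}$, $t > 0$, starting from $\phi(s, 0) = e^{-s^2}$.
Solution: By method of characteristics (waves move right with speed 1/2):
Along characteristics $s - \frac{1}{2}t =$ const, $\phi$ is constant, so $\phi(s,t) = f(s - \frac{1}{2}t)$ with $f = \phi( \cdot , 0)$.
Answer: $\phi(s, t) = e^{-(s - t/2)^2}$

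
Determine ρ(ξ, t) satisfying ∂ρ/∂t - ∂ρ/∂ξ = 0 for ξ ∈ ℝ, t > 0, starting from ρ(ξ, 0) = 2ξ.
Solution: By characteristics (dξ/dt = -1), ρ(ξ,t) = f(ξ + t) with f = ρ(·, 0).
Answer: ρ(ξ, t) = 2t + 2ξ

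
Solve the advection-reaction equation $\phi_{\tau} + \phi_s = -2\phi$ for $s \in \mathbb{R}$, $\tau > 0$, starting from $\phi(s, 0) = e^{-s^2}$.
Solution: Substitute $\phi = e^{-2\tau}u$, i.e. $u = e^{2\tau}\phi$.
By the product rule, $\phi_{\tau} = e^{-2\tau}(u_{\tau} - 2u)$, $\phi_s = e^{-2\tau}u_s$.
Substituting into the PDE and dividing by $e^{-2\tau}$: $u_{\tau} - 2u + u_s = -2u$.
The lower-order terms cancel, leaving the standard advection equation $u_{\tau} + u_s = 0$.
Initial data for $u$: $u(s,0) = \phi(s,0) = e^{-s^2}$.
Solve for $u$:
  By method of characteristics (waves move right with speed 1):
  Along characteristics $s - \tau =$ const, $u$ is constant, so $u(s,\tau) = f(s - \tau)$ with $f = u( \cdot , 0)$.
Hence $u(s,\tau) = e^{-(s - \tau)^2}$.
Transform back: $\phi(s,\tau) = e^{-2\tau}u(s,\tau)$.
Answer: $\phi(s, \tau) = e^{-2 \tau} e^{-(-\tau + s)^2}$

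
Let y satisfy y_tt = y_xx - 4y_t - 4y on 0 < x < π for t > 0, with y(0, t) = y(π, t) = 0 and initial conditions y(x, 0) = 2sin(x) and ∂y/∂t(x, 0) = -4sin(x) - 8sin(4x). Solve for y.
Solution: Substitute y = exp(-2t)u, i.e. u = exp(2t)y.
By the product rule, y_t = exp(-2t)(u_t - 2u), y_tt = exp(-2t)(u_tt - 4u_t + 4u), y_xx = exp(-2t)u_xx.
Substituting into the PDE and dividing by exp(-2t): u_tt - 4u_t + 4u = u_xx - 4(u_t - 2u) - 4u.
The lower-order terms cancel, leaving the standard wave equation u_tt = u_xx.
Initial data for u: u(x,0) = y(x,0) = 2sin(x); u_t(x,0) = y_t(x,0) + 2y(x,0) = -8sin(4x). The boundary conditions carry over: u(0,t) = u(π,t) = 0.
Solve for u:
  Using separation of variables u = X(x)T(t):
  Eigenfunctions: sin(nx), n = 1, 2, 3, ...
  General solution: u(x, t) = Σ [A_n cos(n t) + B_n sin(n t)] sin(nx)
  From u(x,0) = 2sin(x): A_1=2. From u_t(x,0) = -8sin(4x), using u_t(x,0) = Σ ω_n B_n sin(nx) with ω_n = n: B_4 = (-8)/4 = -2.
Hence u(x,t) = -2sin(4t)sin(4x) + 2sin(x)cos(t).
Transform back: y(x,t) = exp(-2t)u(x,t).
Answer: y(x, t) = -2exp(-2t)sin(4t)sin(4x) + 2exp(-2t)sin(x)cos(t)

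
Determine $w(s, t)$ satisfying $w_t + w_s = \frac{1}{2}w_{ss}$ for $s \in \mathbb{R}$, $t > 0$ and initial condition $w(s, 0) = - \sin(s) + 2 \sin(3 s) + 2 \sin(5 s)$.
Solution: Change to a moving frame: let $\eta = s - t$, $\sigma = t$ and write $w(s,t) = u(\eta,\sigma)$.
By the chain rule $w_t = u_{\sigma} - u_{\eta}$, $w_s = u_{\eta}$, $w_{ss} = u_{\eta\eta}$.
Then $w_t + w_s = u_{\sigma}$: the advection term cancels and the PDE becomes the heat equation $u_{\sigma} = \frac{1}{2}u_{\eta\eta}$ on $\eta \in \mathbb{R}$.
Initial data: $u(\eta,0) = w(\eta,0) = - \sin(\eta) + 2 \sin(3 \eta) + 2 \sin(5 \eta)$.
On $\eta \in \mathbb{R}$ each mode satisfies $(\sin(n\eta))'' = -n^2 \sin(n\eta)$, so $e^{-n^2\sigma/2} \sin(n\eta)$ solves the heat equation; by superposition $u(\eta,\sigma) = \sum c_n e^{-n^2\sigma/2} \sin(n\eta)$.
Reading off the coefficients: $c_1=-1, c_3=2, c_5=2$, so $u(\eta,\sigma) = - e^{-\sigma/2} \sin(\eta) + 2 e^{-9 \sigma/2} \sin(3 \eta) + 2 e^{-25 \sigma/2} \sin(5 \eta)$.
Substituting back $\eta = s - t$, $\sigma = t$: $w(s,t) = u(s - t, t)$.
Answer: $w(s, t) = - e^{-t/2} \sin(s - t) + 2 e^{-9 t/2} \sin(3 s - 3 t) + 2 e^{-25 t/2} \sin(5 s - 5 t)$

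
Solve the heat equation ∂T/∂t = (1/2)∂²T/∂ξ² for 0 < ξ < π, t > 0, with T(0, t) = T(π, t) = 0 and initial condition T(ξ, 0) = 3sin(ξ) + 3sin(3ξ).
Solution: Separating variables: T = Σ c_n exp(-n²t/2) sin(nξ). From T(ξ,0) = 3sin(ξ) + 3sin(3ξ): c_1=3, c_3=3.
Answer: T(ξ, t) = 3exp(-t/2)sin(ξ) + 3exp(-9t/2)sin(3ξ)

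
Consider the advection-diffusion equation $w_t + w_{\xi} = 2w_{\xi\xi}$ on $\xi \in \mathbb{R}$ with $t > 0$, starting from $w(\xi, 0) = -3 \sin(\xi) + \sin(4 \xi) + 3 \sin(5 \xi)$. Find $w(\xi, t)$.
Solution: Change to a moving frame: let $\eta = \xi - t$, $\sigma = t$ and write $w(\xi,t) = u(\eta,\sigma)$.
By the chain rule $w_t = u_{\sigma} - u_{\eta}$, $w_{\xi} = u_{\eta}$, $w_{\xi\xi} = u_{\eta\eta}$.
Then $w_t + w_{\xi} = u_{\sigma}$: the advection term cancels and the PDE becomes the heat equation $u_{\sigma} = 2u_{\eta\eta}$ on $\eta \in \mathbb{R}$.
Initial data: $u(\eta,0) = w(\eta,0) = -3 \sin(\eta) + \sin(4 \eta) + 3 \sin(5 \eta)$.
On $\eta \in \mathbb{R}$ each mode satisfies $(\sin(n\eta))'' = -n^2 \sin(n\eta)$, so $e^{-2n^2\sigma} \sin(n\eta)$ solves the heat equation; by superposition $u(\eta,\sigma) = \sum c_n e^{-2n^2\sigma} \sin(n\eta)$.
Reading off the coefficients: $c_1=-3, c_4=1, c_5=3$, so $u(\eta,\sigma) = -3 e^{-2 \sigma} \sin(\eta) + e^{-32 \sigma} \sin(4 \eta) + 3 e^{-50 \sigma} \sin(5 \eta)$.
Substituting back $\eta = \xi - t$, $\sigma = t$: $w(\xi,t) = u(\xi - t, t)$.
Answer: $w(\xi, t) = -3 e^{-2 t} \sin(\xi - t) + e^{-32 t} \sin(4 \xi - 4 t) + 3 e^{-50 t} \sin(5 \xi - 5 t)$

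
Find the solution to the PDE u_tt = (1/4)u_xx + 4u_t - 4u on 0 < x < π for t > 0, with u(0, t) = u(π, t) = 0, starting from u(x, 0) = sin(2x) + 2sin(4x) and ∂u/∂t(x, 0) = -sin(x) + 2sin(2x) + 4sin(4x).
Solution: Substitute u = exp(2t)w.
Then u_t = exp(2t)(w_t + 2w), u_tt = exp(2t)(w_tt + 4w_t + 4w), u_xx = exp(2t)w_xx; substituting and dividing by exp(2t), the lower-order terms cancel: w_tt = (1/4)w_xx (standard wave equation).
Data for w: w(x,0) = u(x,0) = sin(2x) + 2sin(4x); w_t(x,0) = u_t(x,0) - 2u(x,0) = -sin(x). The boundary conditions carry over: w(0,t) = w(π,t) = 0.
Separating variables: w = Σ [A_n cos(ω_n t) + B_n sin(ω_n t)] sin(nx), ω_n = n/2. From ICs (B_n = velocity coefficient / ω_n): A_2=1, A_4=2, B_1=-2.
So w(x,t) = -2sin(t/2)sin(x) + sin(2x)cos(t) + 2sin(4x)cos(2t), and u(x,t) = exp(2t)w(x,t).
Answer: u(x, t) = -2exp(2t)sin(t/2)sin(x) + exp(2t)sin(2x)cos(t) + 2exp(2t)sin(4x)cos(2t)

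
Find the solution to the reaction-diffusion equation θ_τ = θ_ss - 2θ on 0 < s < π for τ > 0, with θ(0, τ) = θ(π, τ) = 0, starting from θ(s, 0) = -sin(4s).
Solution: Substitute θ = exp(-2τ)u, i.e. u = exp(2τ)θ.
By the product rule, θ_τ = exp(-2τ)(u_τ - 2u), θ_ss = exp(-2τ)u_ss.
Substituting into the PDE and dividing by exp(-2τ): u_τ - 2u = u_ss - 2u.
The lower-order terms cancel, leaving the standard heat equation u_τ = u_ss.
Initial data for u: u(s,0) = θ(s,0) = -sin(4s). The boundary conditions carry over: u(0,τ) = u(π,τ) = 0.
Solve for u:
  Using separation of variables u = X(s)G(τ):
  Eigenfunctions: sin(ns), n = 1, 2, 3, ...
  General solution: u(s, τ) = Σ c_n sin(ns) exp(-n² τ)
  Matching u(s,0) = -sin(4s) term by term: c_4=-1.
Hence u(s,τ) = -exp(-16τ)sin(4s).
Transform back: θ(s,τ) = exp(-2τ)u(s,τ).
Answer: θ(s, τ) = -exp(-18τ)sin(4s)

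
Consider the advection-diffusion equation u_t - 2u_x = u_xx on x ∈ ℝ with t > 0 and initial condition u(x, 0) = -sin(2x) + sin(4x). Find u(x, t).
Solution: Moving frame: η = x + 2t, σ = t, u = w(η,σ), so u_t = w_σ + 2w_η and u_xx = w_ηη.
Hence u_t - 2u_x = w_σ and the PDE becomes the heat equation w_σ = w_ηη on η ∈ ℝ.
Initial data: w(η,0) = u(η,0) = -sin(2η) + sin(4η). Each mode sin(nη) decays as exp(-n²σ) on ℝ, so w(η,σ) = Σ c_n exp(-n²σ) sin(nη) with c_2=-1, c_4=1: w(η,σ) = -exp(-4σ)sin(2η) + exp(-16σ)sin(4η).
Substituting back: u(x,t) = w(x + 2t, t).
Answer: u(x, t) = -exp(-4t)sin(4t + 2x) + exp(-16t)sin(8t + 4x)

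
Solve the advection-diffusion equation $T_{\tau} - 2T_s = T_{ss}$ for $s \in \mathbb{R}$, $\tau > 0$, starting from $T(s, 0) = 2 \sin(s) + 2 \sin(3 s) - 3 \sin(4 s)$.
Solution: Moving frame: $\eta = s + 2\tau$, $\sigma = \tau$, $T = u(\eta,\sigma)$, so $T_{\tau} = u_{\sigma} + 2u_{\eta}$ and $T_{ss} = u_{\eta\eta}$.
Hence $T_{\tau} - 2T_s = u_{\sigma}$ and the PDE becomes the heat equation $u_{\sigma} = u_{\eta\eta}$ on $\eta \in \mathbb{R}$.
Initial data: $u(\eta,0) = T(\eta,0) = 2 \sin(\eta) + 2 \sin(3 \eta) - 3 \sin(4 \eta)$. Each mode $\sin(n\eta)$ decays as $e^{-n^2\sigma}$ on $\mathbb{R}$, so $u(\eta,\sigma) = \sum c_n e^{-n^2\sigma} \sin(n\eta)$ with $c_1=2, c_3=2, c_4=-3$: $u(\eta,\sigma) = 2 e^{-\sigma} \sin(\eta) + 2 e^{-9 \sigma} \sin(3 \eta) - 3 e^{-16 \sigma} \sin(4 \eta)$.
Substituting back: $T(s,\tau) = u(s + 2\tau, \tau)$.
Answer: $T(s, \tau) = 2 e^{-\tau} \sin(2 \tau + s) + 2 e^{-9 \tau} \sin(6 \tau + 3 s) - 3 e^{-16 \tau} \sin(8 \tau + 4 s)$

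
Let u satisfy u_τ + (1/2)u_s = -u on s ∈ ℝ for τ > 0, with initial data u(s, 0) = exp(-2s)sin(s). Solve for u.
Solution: Substitute u = exp(-2s)w, i.e. w = exp(2s)u.
By the product rule, u_s = exp(-2s)(w_s - 2w), u_τ = exp(-2s)w_τ.
Substituting into the PDE and dividing by exp(-2s): w_τ + (1/2)(w_s - 2w) = -w.
The lower-order terms cancel, leaving the standard advection equation w_τ + (1/2)w_s = 0.
Initial data for w: w(s,0) = exp(2s)u(s,0) = sin(s).
Solve for w:
  By method of characteristics (waves move right with speed 1/2):
  Along characteristics s - (1/2)τ = const, w is constant, so w(s,τ) = f(s - (1/2)τ) with f = w(·, 0).
Hence w(s,τ) = sin(s - τ/2).
Transform back: u(s,τ) = exp(-2s)w(s,τ).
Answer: u(s, τ) = exp(-2s)sin(s - τ/2)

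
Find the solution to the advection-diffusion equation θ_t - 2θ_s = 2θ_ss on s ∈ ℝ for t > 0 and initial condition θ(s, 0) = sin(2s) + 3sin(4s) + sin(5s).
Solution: Moving frame: η = s + 2t, σ = t, θ = u(η,σ), so θ_t = u_σ + 2u_η and θ_ss = u_ηη.
Hence θ_t - 2θ_s = u_σ and the PDE becomes the heat equation u_σ = 2u_ηη on η ∈ ℝ.
Initial data: u(η,0) = θ(η,0) = sin(2η) + 3sin(4η) + sin(5η). Each mode sin(nη) decays as exp(-2n²σ) on ℝ, so u(η,σ) = Σ c_n exp(-2n²σ) sin(nη) with c_2=1, c_4=3, c_5=1: u(η,σ) = exp(-8σ)sin(2η) + 3exp(-32σ)sin(4η) + exp(-50σ)sin(5η).
Substituting back: θ(s,t) = u(s + 2t, t).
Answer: θ(s, t) = exp(-8t)sin(2s + 4t) + 3exp(-32t)sin(4s + 8t) + exp(-50t)sin(5s + 10t)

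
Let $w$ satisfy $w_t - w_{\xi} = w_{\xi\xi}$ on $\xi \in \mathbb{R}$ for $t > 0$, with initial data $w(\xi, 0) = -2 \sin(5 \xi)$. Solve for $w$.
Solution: Change to a moving frame: let $\eta = \xi + t$, $\sigma = t$ and write $w(\xi,t) = u(\eta,\sigma)$.
By the chain rule $w_t = u_{\sigma} + u_{\eta}$, $w_{\xi} = u_{\eta}$, $w_{\xi\xi} = u_{\eta\eta}$.
Then $w_t - w_{\xi} = u_{\sigma}$: the advection term cancels and the PDE becomes the heat equation $u_{\sigma} = u_{\eta\eta}$ on $\eta \in \mathbb{R}$.
Initial data: $u(\eta,0) = w(\eta,0) = -2 \sin(5 \eta)$.
On $\eta \in \mathbb{R}$ each mode satisfies $(\sin(n\eta))'' = -n^2 \sin(n\eta)$, so $e^{-n^2\sigma} \sin(n\eta)$ solves the heat equation; by superposition $u(\eta,\sigma) = \sum c_n e^{-n^2\sigma} \sin(n\eta)$.
Reading off the coefficients: $c_5=-2$, so $u(\eta,\sigma) = -2 e^{-25 \sigma} \sin(5 \eta)$.
Substituting back $\eta = \xi + t$, $\sigma = t$: $w(\xi,t) = u(\xi + t, t)$.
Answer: $w(\xi, t) = -2 e^{-25 t} \sin(5 \xi + 5 t)$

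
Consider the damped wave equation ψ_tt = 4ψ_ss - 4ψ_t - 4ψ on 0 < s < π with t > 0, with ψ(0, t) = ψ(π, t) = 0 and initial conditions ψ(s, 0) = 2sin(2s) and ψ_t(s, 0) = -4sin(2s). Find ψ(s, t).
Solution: Substitute ψ = exp(-2t)u, i.e. u = exp(2t)ψ.
By the product rule, ψ_t = exp(-2t)(u_t - 2u), ψ_tt = exp(-2t)(u_tt - 4u_t + 4u), ψ_ss = exp(-2t)u_ss.
Substituting into the PDE and dividing by exp(-2t): u_tt - 4u_t + 4u = 4u_ss - 4(u_t - 2u) - 4u.
The lower-order terms cancel, leaving the standard wave equation u_tt = 4u_ss.
Initial data for u: u(s,0) = ψ(s,0) = 2sin(2s); u_t(s,0) = ψ_t(s,0) + 2ψ(s,0) = 0. The boundary conditions carry over: u(0,t) = u(π,t) = 0.
Solve for u:
  Using separation of variables u = X(s)T(t):
  Eigenfunctions: sin(ns), n = 1, 2, 3, ...
  General solution: u(s, t) = Σ [A_n cos(2n t) + B_n sin(2n t)] sin(ns)
  From u(s,0) = 2sin(2s): A_2=2. From u_t(s,0) = 0: all B_n = 0.
Hence u(s,t) = 2sin(2s)cos(4t).
Transform back: ψ(s,t) = exp(-2t)u(s,t).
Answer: ψ(s, t) = 2exp(-2t)sin(2s)cos(4t)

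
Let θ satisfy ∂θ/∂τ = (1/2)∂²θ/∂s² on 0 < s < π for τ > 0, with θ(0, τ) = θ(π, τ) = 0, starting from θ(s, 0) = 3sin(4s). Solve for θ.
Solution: Separating variables: θ = Σ c_n exp(-n²τ/2) sin(ns). From θ(s,0) = 3sin(4s): c_4=3.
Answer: θ(s, τ) = 3exp(-8τ)sin(4s)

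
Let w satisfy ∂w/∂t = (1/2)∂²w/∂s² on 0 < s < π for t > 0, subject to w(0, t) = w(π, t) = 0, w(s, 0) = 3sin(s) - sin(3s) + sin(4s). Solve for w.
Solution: Using separation of variables w = X(s)T(t):
Eigenfunctions: sin(ns), n = 1, 2, 3, ...
General solution: w(s, t) = Σ c_n sin(ns) exp(-n² t/2)
Matching w(s,0) = 3sin(s) - sin(3s) + sin(4s) term by term: c_1=3, c_3=-1, c_4=1.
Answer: w(s, t) = exp(-8t)sin(4s) + 3exp(-t/2)sin(s) - exp(-9t/2)sin(3s)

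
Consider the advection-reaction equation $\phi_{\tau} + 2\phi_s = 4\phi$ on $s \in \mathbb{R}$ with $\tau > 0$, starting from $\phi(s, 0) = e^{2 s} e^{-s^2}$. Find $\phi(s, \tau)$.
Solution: Substitute $\phi = e^{2s}u$.
Then $\phi_s = e^{2s}(u_s + 2u)$, $\phi_{\tau} = e^{2s}u_{\tau}$; substituting and dividing by $e^{2s}$, the lower-order terms cancel: $u_{\tau} + 2u_s = 0$ (standard advection equation).
Data for $u$: $u(s,0) = e^{-2s}\phi(s,0) = e^{-s^2}$.
By characteristics ($ds/d\tau = 2$), $u(s,\tau) = f(s - 2\tau)$ with $f = u( \cdot , 0)$.
So $u(s,\tau) = e^{-(s - 2 \tau)^2}$, and $\phi(s,\tau) = e^{2s}u(s,\tau)$.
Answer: $\phi(s, \tau) = e^{2 s} e^{-(-2 \tau + s)^2}$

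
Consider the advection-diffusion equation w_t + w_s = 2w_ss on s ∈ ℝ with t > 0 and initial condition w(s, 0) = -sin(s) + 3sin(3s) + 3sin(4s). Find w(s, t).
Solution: Change to a moving frame: let η = s - t, σ = t and write w(s,t) = u(η,σ).
By the chain rule w_t = u_σ - u_η, w_s = u_η, w_ss = u_ηη.
Then w_t + w_s = u_σ: the advection term cancels and the PDE becomes the heat equation u_σ = 2u_ηη on η ∈ ℝ.
Initial data: u(η,0) = w(η,0) = -sin(η) + 3sin(3η) + 3sin(4η).
On η ∈ ℝ each mode satisfies (sin(nη))″ = -n² sin(nη), so exp(-2n²σ) sin(nη) solves the heat equation; by superposition u(η,σ) = Σ c_n exp(-2n²σ) sin(nη).
Reading off the coefficients: c_1=-1, c_3=3, c_4=3, so u(η,σ) = -exp(-2σ)sin(η) + 3exp(-18σ)sin(3η) + 3exp(-32σ)sin(4η).
Substituting back η = s - t, σ = t: w(s,t) = u(s - t, t).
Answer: w(s, t) = -exp(-2t)sin(s - t) + 3exp(-18t)sin(3s - 3t) + 3exp(-32t)sin(4s - 4t)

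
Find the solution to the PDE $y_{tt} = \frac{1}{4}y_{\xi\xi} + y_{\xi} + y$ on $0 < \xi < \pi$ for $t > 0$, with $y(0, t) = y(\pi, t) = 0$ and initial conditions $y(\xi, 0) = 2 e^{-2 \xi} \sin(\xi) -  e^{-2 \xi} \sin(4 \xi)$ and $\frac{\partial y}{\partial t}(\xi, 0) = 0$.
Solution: Substitute $y = e^{-2\xi}u$, i.e. $u = e^{2\xi}y$.
By the product rule, $y_{\xi} = e^{-2\xi}(u_{\xi} - 2u)$, $y_{\xi\xi} = e^{-2\xi}(u_{\xi\xi} - 4u_{\xi} + 4u)$, $y_{tt} = e^{-2\xi}u_{tt}$.
Substituting into the PDE and dividing by $e^{-2\xi}$: $u_{tt} = \frac{1}{4}(u_{\xi\xi} - 4u_{\xi} + 4u) + (u_{\xi} - 2u) + u$.
The lower-order terms cancel, leaving the standard wave equation $u_{tt} = \frac{1}{4}u_{\xi\xi}$.
Initial data for $u$: $u(\xi,0) = e^{2\xi}y(\xi,0) = 2 \sin(\xi) - \sin(4 \xi)$; $u_t(\xi,0) = e^{2\xi}y_t(\xi,0) = 0$. The boundary conditions carry over: $u(0,t) = u(\pi,t) = 0$.
Solve for $u$:
  Using separation of variables $u = X(\xi)T(t)$:
  Eigenfunctions: $\sin(n\xi)$, $n = 1, 2, 3, \ldots$
  General solution: $u(\xi, t) = \sum [A_n \cos(n t/2) + B_n \sin(n t/2)] \sin(n\xi)$
  From $u(\xi,0) = 2 \sin(\xi) - \sin(4 \xi)$: $A_1=2, A_4=-1$. From $u_t(\xi,0) = 0$: all $B_n = 0$.
Hence $u(\xi,t) = 2 \sin(\xi) \cos(t/2) - \sin(4 \xi) \cos(2 t)$.
Transform back: $y(\xi,t) = e^{-2\xi}u(\xi,t)$.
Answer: $y(\xi, t) = 2 e^{-2 \xi} \sin(\xi) \cos(t/2) -  e^{-2 \xi} \sin(4 \xi) \cos(2 t)$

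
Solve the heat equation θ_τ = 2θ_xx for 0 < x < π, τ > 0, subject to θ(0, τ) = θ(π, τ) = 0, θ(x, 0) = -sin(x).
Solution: Using separation of variables θ = X(x)G(τ):
Eigenfunctions: sin(nx), n = 1, 2, 3, ...
General solution: θ(x, τ) = Σ c_n sin(nx) exp(-2n² τ)
Matching θ(x,0) = -sin(x) term by term: c_1=-1.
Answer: θ(x, τ) = -exp(-2τ)sin(x)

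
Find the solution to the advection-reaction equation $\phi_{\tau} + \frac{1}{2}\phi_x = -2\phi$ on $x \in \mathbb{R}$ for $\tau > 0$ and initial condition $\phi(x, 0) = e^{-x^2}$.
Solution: Substitute $\phi = e^{-2\tau}u$.
Then $\phi_{\tau} = e^{-2\tau}(u_{\tau} - 2u)$, $\phi_x = e^{-2\tau}u_x$; substituting and dividing by $e^{-2\tau}$, the lower-order terms cancel: $u_{\tau} + \frac{1}{2}u_x = 0$ (standard advection equation).
Data for $u$: $u(x,0) = \phi(x,0) = e^{-x^2}$.
By characteristics ($dx/d\tau = 1/2$), $u(x,\tau) = f(x - \frac{1}{2}\tau)$ with $f = u( \cdot , 0)$.
So $u(x,\tau) = e^{-(x - \tau/2)^2}$, and $\phi(x,\tau) = e^{-2\tau}u(x,\tau)$.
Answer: $\phi(x, \tau) = e^{-2 \tau} e^{-(-\tau/2 + x)^2}$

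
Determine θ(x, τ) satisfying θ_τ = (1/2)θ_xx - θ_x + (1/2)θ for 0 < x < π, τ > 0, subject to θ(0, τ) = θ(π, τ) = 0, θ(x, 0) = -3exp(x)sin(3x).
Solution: Substitute θ = exp(x)u.
Then θ_x = exp(x)(u_x + u), θ_xx = exp(x)(u_xx + 2u_x + u), θ_τ = exp(x)u_τ; substituting and dividing by exp(x), the lower-order terms cancel: u_τ = (1/2)u_xx (standard heat equation).
Data for u: u(x,0) = exp(-x)θ(x,0) = -3sin(3x). The boundary conditions carry over: u(0,τ) = u(π,τ) = 0.
Separating variables: u = Σ c_n exp(-n²τ/2) sin(nx). From u(x,0) = -3sin(3x): c_3=-3.
So u(x,τ) = -3exp(-9τ/2)sin(3x), and θ(x,τ) = exp(x)u(x,τ).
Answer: θ(x, τ) = -3exp(x)exp(-9τ/2)sin(3x)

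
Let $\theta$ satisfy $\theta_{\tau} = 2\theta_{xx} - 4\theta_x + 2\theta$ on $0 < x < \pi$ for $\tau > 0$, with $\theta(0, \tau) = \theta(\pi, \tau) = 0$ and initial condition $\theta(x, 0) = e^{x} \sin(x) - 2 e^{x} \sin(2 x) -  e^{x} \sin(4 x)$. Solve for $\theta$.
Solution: Substitute $\theta = e^{x}u$.
Then $\theta_x = e^{x}(u_x + u)$, $\theta_{xx} = e^{x}(u_{xx} + 2u_x + u)$, $\theta_{\tau} = e^{x}u_{\tau}$; substituting and dividing by $e^{x}$, the lower-order terms cancel: $u_{\tau} = 2u_{xx}$ (standard heat equation).
Data for $u$: $u(x,0) = e^{-x}\theta(x,0) = \sin(x) - 2 \sin(2 x) - \sin(4 x)$. The boundary conditions carry over: $u(0,\tau) = u(\pi,\tau) = 0$.
Separating variables: $u = \sum c_n e^{-2n^2\tau} \sin(nx)$. From $u(x,0) = \sin(x) - 2 \sin(2 x) - \sin(4 x)$: $c_1=1, c_2=-2, c_4=-1$.
So $u(x,\tau) = e^{-2 \tau} \sin(x) - 2 e^{-8 \tau} \sin(2 x) - e^{-32 \tau} \sin(4 x)$, and $\theta(x,\tau) = e^{x}u(x,\tau)$.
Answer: $\theta(x, \tau) = e^{-2 \tau} e^{x} \sin(x) - 2 e^{-8 \tau} e^{x} \sin(2 x) -  e^{-32 \tau} e^{x} \sin(4 x)$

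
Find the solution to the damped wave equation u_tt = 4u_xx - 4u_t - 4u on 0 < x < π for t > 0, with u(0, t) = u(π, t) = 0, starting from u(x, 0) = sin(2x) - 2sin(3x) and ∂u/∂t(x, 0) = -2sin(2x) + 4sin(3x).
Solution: Substitute u = exp(-2t)w.
Then u_t = exp(-2t)(w_t - 2w), u_tt = exp(-2t)(w_tt - 4w_t + 4w), u_xx = exp(-2t)w_xx; substituting and dividing by exp(-2t), the lower-order terms cancel: w_tt = 4w_xx (standard wave equation).
Data for w: w(x,0) = u(x,0) = sin(2x) - 2sin(3x); w_t(x,0) = u_t(x,0) + 2u(x,0) = 0. The boundary conditions carry over: w(0,t) = w(π,t) = 0.
Separating variables: w = Σ [A_n cos(ω_n t) + B_n sin(ω_n t)] sin(nx), ω_n = 2n. From ICs: A_2=1, A_3=-2.
So w(x,t) = sin(2x)cos(4t) - 2sin(3x)cos(6t), and u(x,t) = exp(-2t)w(x,t).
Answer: u(x, t) = exp(-2t)sin(2x)cos(4t) - 2exp(-2t)sin(3x)cos(6t)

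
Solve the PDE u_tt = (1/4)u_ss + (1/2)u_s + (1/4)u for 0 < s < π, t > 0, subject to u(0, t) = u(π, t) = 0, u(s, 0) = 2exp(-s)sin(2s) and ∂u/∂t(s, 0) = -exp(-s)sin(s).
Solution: Substitute u = exp(-s)w.
Then u_s = exp(-s)(w_s - w), u_ss = exp(-s)(w_ss - 2w_s + w), u_tt = exp(-s)w_tt; substituting and dividing by exp(-s), the lower-order terms cancel: w_tt = (1/4)w_ss (standard wave equation).
Data for w: w(s,0) = exp(s)u(s,0) = 2sin(2s); w_t(s,0) = exp(s)u_t(s,0) = -sin(s). The boundary conditions carry over: w(0,t) = w(π,t) = 0.
Separating variables: w = Σ [A_n cos(ω_n t) + B_n sin(ω_n t)] sin(ns), ω_n = n/2. From ICs (B_n = velocity coefficient / ω_n): A_2=2, B_1=-2.
So w(s,t) = -2sin(s)sin(t/2) + 2sin(2s)cos(t), and u(s,t) = exp(-s)w(s,t).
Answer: u(s, t) = -2exp(-s)sin(s)sin(t/2) + 2exp(-s)sin(2s)cos(t)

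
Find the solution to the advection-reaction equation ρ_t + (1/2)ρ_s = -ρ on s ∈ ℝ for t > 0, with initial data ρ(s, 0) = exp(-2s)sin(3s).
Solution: Substitute ρ = exp(-2s)u.
Then ρ_s = exp(-2s)(u_s - 2u), ρ_t = exp(-2s)u_t; substituting and dividing by exp(-2s), the lower-order terms cancel: u_t + (1/2)u_s = 0 (standard advection equation).
Data for u: u(s,0) = exp(2s)ρ(s,0) = sin(3s).
By characteristics (ds/dt = 1/2), u(s,t) = f(s - (1/2)t) with f = u(·, 0).
So u(s,t) = sin(3s - 3t/2), and ρ(s,t) = exp(-2s)u(s,t).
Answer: ρ(s, t) = exp(-2s)sin(3s - 3t/2)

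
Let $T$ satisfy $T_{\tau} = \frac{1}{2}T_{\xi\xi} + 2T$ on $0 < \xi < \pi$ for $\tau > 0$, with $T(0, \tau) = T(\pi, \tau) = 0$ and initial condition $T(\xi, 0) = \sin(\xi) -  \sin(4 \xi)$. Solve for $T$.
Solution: Substitute $T = e^{2\tau}u$.
Then $T_{\tau} = e^{2\tau}(u_{\tau} + 2u)$, $T_{\xi\xi} = e^{2\tau}u_{\xi\xi}$; substituting and dividing by $e^{2\tau}$, the lower-order terms cancel: $u_{\tau} = \frac{1}{2}u_{\xi\xi}$ (standard heat equation).
Data for $u$: $u(\xi,0) = T(\xi,0) = \sin(\xi) - \sin(4 \xi)$. The boundary conditions carry over: $u(0,\tau) = u(\pi,\tau) = 0$.
Separating variables: $u = \sum c_n e^{-n^2\tau/2} \sin(n\xi)$. From $u(\xi,0) = \sin(\xi) - \sin(4 \xi)$: $c_1=1, c_4=-1$.
So $u(\xi,\tau) = - e^{-8 \tau} \sin(4 \xi) + e^{-\tau/2} \sin(\xi)$, and $T(\xi,\tau) = e^{2\tau}u(\xi,\tau)$.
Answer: $T(\xi, \tau) = e^{3 \tau/2} \sin(\xi) -  e^{-6 \tau} \sin(4 \xi)$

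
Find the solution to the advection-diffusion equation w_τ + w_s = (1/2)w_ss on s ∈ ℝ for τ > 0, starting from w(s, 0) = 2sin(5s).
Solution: Moving frame: η = s - τ, σ = τ, w = u(η,σ), so w_τ = u_σ - u_η and w_ss = u_ηη.
Hence w_τ + w_s = u_σ and the PDE becomes the heat equation u_σ = (1/2)u_ηη on η ∈ ℝ.
Initial data: u(η,0) = w(η,0) = 2sin(5η). Each mode sin(nη) decays as exp(-n²σ/2) on ℝ, so u(η,σ) = Σ c_n exp(-n²σ/2) sin(nη) with c_5=2: u(η,σ) = 2exp(-25σ/2)sin(5η).
Substituting back: w(s,τ) = u(s - τ, τ).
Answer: w(s, τ) = 2exp(-25τ/2)sin(5s - 5τ)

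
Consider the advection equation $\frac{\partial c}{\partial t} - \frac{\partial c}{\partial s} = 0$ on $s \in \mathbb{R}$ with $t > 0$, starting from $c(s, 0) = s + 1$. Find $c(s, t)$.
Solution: By characteristics ($ds/dt = -1$), $c(s,t) = f(s + t)$ with $f = c( \cdot , 0)$.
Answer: $c(s, t) = s + t + 1$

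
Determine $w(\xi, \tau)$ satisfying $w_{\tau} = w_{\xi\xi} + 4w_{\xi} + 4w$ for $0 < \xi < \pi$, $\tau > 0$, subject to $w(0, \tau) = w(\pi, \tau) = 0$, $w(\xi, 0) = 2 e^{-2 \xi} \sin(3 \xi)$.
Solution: Substitute $w = e^{-2\xi}u$.
Then $w_{\xi} = e^{-2\xi}(u_{\xi} - 2u)$, $w_{\xi\xi} = e^{-2\xi}(u_{\xi\xi} - 4u_{\xi} + 4u)$, $w_{\tau} = e^{-2\xi}u_{\tau}$; substituting and dividing by $e^{-2\xi}$, the lower-order terms cancel: $u_{\tau} = u_{\xi\xi}$ (standard heat equation).
Data for $u$: $u(\xi,0) = e^{2\xi}w(\xi,0) = 2 \sin(3 \xi)$. The boundary conditions carry over: $u(0,\tau) = u(\pi,\tau) = 0$.
Separating variables: $u = \sum c_n e^{-n^2\tau} \sin(n\xi)$. From $u(\xi,0) = 2 \sin(3 \xi)$: $c_3=2$.
So $u(\xi,\tau) = 2 e^{-9 \tau} \sin(3 \xi)$, and $w(\xi,\tau) = e^{-2\xi}u(\xi,\tau)$.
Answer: $w(\xi, \tau) = 2 e^{-9 \tau} e^{-2 \xi} \sin(3 \xi)$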